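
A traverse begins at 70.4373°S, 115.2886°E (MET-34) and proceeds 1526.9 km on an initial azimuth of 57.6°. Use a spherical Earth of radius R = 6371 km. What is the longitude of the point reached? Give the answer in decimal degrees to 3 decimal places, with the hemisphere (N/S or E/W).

δ = d/R = 1526.9/6371 = 0.239664 rad
φ₂ = arcsin(sin φ₁ cos δ + cos φ₁ sin δ cos θ)
   = arcsin(-0.94228·0.97142 + 0.33484·0.23738·0.53583) = -60.78031°
λ₂ = λ₁ + atan2(sin θ sin δ cos φ₁, cos δ − sin φ₁ sin φ₂) = 139.52922°

139.529°E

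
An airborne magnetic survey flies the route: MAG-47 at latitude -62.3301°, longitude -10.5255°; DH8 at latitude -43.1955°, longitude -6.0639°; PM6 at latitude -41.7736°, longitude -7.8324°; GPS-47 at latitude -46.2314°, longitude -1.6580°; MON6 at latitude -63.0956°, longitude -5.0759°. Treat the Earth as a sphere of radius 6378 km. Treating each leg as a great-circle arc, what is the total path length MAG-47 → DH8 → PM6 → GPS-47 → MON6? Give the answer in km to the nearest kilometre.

4954 km

MAG-47→DH8: c = 0.337077 rad, d = 2149.88 km
DH8→PM6: c = 0.033673 rad, d = 214.77 km
PM6→GPS-47: c = 0.109762 rad, d = 700.06 km
GPS-47→MON6: c = 0.296249 rad, d = 1889.48 km
Total = 2149.88 + 214.77 + 700.06 + 1889.48 = 4954.19 km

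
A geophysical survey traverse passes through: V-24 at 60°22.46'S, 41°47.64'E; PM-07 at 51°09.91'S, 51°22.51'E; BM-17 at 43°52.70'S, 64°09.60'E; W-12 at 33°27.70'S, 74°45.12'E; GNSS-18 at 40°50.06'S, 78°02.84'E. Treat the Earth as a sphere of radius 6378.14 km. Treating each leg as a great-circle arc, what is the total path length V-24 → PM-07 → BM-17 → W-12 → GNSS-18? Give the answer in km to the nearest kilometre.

4789 km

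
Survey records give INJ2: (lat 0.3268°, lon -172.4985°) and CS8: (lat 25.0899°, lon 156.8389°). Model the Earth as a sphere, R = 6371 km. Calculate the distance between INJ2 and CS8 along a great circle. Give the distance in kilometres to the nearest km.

4293 km

Δφ = 24.7631°,  Δλ = -30.6626°
a = sin²(Δφ/2) + cos φ₁ cos φ₂ sin²(Δλ/2) = 0.109286
c = 2·arcsin(√a) = 0.673847 rad = 38.6086°
d = R·c = 6371 × 0.673847 = 4293.1 km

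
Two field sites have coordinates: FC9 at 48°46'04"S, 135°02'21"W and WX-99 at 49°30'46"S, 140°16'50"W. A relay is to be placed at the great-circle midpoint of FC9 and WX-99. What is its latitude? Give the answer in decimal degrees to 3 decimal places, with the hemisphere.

49.170°S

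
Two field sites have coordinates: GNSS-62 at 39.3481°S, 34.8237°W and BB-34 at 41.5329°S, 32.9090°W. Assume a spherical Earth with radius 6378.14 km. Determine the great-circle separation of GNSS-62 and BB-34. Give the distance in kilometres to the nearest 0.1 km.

Δφ = -2.1848°,  Δλ = 1.9147°
a = sin²(Δφ/2) + cos φ₁ cos φ₂ sin²(Δλ/2) = 0.000525
c = 2·arcsin(√a) = 0.045833 rad = 2.6260°
d = R·c = 6378.14 × 0.045833 = 292.3 km

292.3 km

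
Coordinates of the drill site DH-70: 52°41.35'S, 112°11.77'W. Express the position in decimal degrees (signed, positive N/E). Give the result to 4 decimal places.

-52.6892°, -112.1962°

lat: 52.6892° S → -52.6892°
lon: 112.1962° W → -112.1962°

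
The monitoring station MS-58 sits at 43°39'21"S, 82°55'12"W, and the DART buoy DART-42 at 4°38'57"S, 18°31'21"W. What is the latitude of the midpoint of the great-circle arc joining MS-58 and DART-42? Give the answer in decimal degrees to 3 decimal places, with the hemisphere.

MS-58: φ = -43.65583°, λ = -82.92000°
DART-42: φ = -4.64917°, λ = -18.52250°
Bx = cos φ₂ cos Δλ = 0.430703,  By = cos φ₂ sin Δλ = 0.898846
φₘ = atan2(sin φ₁ + sin φ₂, √((cos φ₁ + Bx)² + By²)) = -27.80226°
λₘ = λ₁ + atan2(By, cos φ₁ + Bx) = -45.00998°

27.802°S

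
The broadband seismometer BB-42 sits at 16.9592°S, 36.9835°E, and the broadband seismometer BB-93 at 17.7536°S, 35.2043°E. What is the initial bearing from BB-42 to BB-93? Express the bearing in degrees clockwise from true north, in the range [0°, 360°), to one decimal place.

Δλ = -1.7792°
y = sin Δλ · cos φ₂ = -0.029569
x = cos φ₁ sin φ₂ − sin φ₁ cos φ₂ cos Δλ = -0.013998
θ = atan2(y, x) = -115.3333° → 244.6667° (mod 360°)

244.7°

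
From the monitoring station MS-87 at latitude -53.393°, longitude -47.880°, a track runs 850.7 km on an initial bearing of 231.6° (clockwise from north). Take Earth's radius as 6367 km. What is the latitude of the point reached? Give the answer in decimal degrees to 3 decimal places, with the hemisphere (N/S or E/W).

57.665°S

δ = d/R = 850.7/6367 = 0.133611 rad
φ₂ = arcsin(sin φ₁ cos δ + cos φ₁ sin δ cos θ)
   = arcsin(-0.80274·0.99109 + 0.59632·0.13321·-0.62115) = -57.66476°
λ₂ = λ₁ + atan2(sin θ sin δ cos φ₁, cos δ − sin φ₁ sin φ₂) = -59.13549°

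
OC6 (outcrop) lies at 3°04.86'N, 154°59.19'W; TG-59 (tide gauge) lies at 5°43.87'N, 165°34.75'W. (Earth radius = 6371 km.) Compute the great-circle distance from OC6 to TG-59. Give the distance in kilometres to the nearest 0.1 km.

OC6: φ = +3.08100°, λ = -154.98650°
TG-59: φ = +5.73117°, λ = -165.57917°
Δφ = 2.6502°,  Δλ = -10.5927°
a = sin²(Δφ/2) + cos φ₁ cos φ₂ sin²(Δλ/2) = 0.009000
c = 2·arcsin(√a) = 0.190027 rad = 10.8878°
d = R·c = 6371 × 0.190027 = 1210.7 km

1210.7 km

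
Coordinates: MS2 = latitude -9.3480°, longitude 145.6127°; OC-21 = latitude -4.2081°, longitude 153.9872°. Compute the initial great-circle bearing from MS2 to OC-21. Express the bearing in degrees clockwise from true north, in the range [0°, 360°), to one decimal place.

58.8°

Δλ = 8.3745°
y = sin Δλ · cos φ₂ = 0.145250
x = cos φ₁ sin φ₂ − sin φ₁ cos φ₂ cos Δλ = 0.087861
θ = atan2(y, x) = 58.8306° → 58.8306° (mod 360°)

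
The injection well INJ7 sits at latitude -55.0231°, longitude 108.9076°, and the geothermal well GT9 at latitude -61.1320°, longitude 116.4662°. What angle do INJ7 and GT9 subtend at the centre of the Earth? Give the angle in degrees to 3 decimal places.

Δφ = -6.1089°,  Δλ = 7.5586°
a = sin²(Δφ/2) + cos φ₁ cos φ₂ sin²(Δλ/2) = 0.004042
c = 2·arcsin(√a) = 0.127234 rad = 7.2900°

7.290°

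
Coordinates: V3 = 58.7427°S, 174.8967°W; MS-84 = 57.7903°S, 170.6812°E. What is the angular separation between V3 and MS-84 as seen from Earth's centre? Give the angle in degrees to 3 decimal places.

Δφ = 0.9524°,  Δλ = -14.4221°
a = sin²(Δφ/2) + cos φ₁ cos φ₂ sin²(Δλ/2) = 0.004427
c = 2·arcsin(√a) = 0.133168 rad = 7.6300°

7.630°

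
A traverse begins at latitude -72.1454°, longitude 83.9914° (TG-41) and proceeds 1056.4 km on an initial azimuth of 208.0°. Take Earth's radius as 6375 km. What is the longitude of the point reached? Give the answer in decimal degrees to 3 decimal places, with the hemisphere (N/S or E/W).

58.684°E

δ = d/R = 1056.4/6375 = 0.165710 rad
φ₂ = arcsin(sin φ₁ cos δ + cos φ₁ sin δ cos θ)
   = arcsin(-0.95184·0.98630 + 0.30660·0.16495·-0.88295) = -79.56273°
λ₂ = λ₁ + atan2(sin θ sin δ cos φ₁, cos δ − sin φ₁ sin φ₂) = 58.68411°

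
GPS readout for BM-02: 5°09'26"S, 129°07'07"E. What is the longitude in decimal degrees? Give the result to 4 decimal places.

129° + 7′/60 + 7″/3600 = 129 + 0.11667 + 0.00194 = 129.1186°

129.1186°E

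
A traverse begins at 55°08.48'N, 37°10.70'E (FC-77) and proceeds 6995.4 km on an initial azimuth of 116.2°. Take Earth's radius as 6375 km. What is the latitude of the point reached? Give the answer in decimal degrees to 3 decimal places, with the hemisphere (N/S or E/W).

8.603°N

FC-77: φ = +55.14133°, λ = +37.17833°
δ = d/R = 6995.4/6375 = 1.097318 rad
φ₂ = arcsin(sin φ₁ cos δ + cos φ₁ sin δ cos θ)
   = arcsin(0.82056·0.45599 + 0.57155·0.88999·-0.44151) = 8.60268°
λ₂ = λ₁ + atan2(sin θ sin δ cos φ₁, cos δ − sin φ₁ sin φ₂) = 91.04385°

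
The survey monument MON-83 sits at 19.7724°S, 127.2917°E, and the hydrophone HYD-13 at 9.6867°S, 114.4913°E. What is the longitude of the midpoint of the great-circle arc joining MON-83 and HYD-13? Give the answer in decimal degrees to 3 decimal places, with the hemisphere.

120.742°E

Bx = cos φ₂ cos Δλ = 0.961245,  By = cos φ₂ sin Δλ = -0.218396
φₘ = atan2(sin φ₁ + sin φ₂, √((cos φ₁ + Bx)² + By²)) = -14.81783°
λₘ = λ₁ + atan2(By, cos φ₁ + Bx) = 120.74240°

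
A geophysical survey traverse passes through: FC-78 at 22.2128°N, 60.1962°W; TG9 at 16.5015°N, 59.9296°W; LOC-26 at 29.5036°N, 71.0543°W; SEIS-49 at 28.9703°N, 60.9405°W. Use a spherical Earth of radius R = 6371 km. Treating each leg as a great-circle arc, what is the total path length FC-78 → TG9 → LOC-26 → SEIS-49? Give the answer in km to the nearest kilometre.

3456 km

FC-78→TG9: c = 0.099778 rad, d = 635.68 km
TG9→LOC-26: c = 0.288465 rad, d = 1837.81 km
LOC-26→SEIS-49: c = 0.154264 rad, d = 982.82 km
Total = 635.68 + 1837.81 + 982.82 = 3456.31 km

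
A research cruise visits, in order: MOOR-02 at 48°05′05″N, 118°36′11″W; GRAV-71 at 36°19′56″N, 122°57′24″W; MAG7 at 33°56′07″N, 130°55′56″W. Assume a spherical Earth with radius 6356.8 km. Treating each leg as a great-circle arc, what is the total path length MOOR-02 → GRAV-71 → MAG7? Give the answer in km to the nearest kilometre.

MOOR-02: φ = +48.08472°, λ = -118.60306°
GRAV-71: φ = +36.33222°, λ = -122.95667°
MAG7: φ = +33.93528°, λ = -130.93222°
MOOR-02→GRAV-71: c = 0.212609 rad, d = 1351.51 km
GRAV-71→MAG7: c = 0.121235 rad, d = 770.66 km
Total = 1351.51 + 770.66 = 2122.18 km

2122 km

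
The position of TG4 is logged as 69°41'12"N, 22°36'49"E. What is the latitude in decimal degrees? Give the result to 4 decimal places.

69° + 41′/60 + 12″/3600 = 69 + 0.68333 + 0.00333 = 69.6867°

69.6867°N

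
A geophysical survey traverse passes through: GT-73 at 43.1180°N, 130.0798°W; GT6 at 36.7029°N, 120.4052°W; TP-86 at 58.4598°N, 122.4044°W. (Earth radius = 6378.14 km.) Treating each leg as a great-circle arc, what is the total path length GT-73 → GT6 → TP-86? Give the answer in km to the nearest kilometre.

3517 km

GT-73→GT6: c = 0.170998 rad, d = 1090.65 km
GT6→TP-86: c = 0.380418 rad, d = 2426.36 km
Total = 1090.65 + 2426.36 = 3517.01 km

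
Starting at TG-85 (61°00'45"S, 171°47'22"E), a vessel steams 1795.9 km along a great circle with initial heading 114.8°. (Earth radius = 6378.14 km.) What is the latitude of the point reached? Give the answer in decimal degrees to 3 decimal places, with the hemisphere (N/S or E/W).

TG-85: φ = -61.01250°, λ = +171.78944°
δ = d/R = 1795.9/6378.14 = 0.281571 rad
φ₂ = arcsin(sin φ₁ cos δ + cos φ₁ sin δ cos θ)
   = arcsin(-0.87473·0.96062 + 0.48462·0.27787·-0.41945) = -63.73562°
λ₂ = λ₁ + atan2(sin θ sin δ cos φ₁, cos δ − sin φ₁ sin φ₂) = -153.45923°

63.736°S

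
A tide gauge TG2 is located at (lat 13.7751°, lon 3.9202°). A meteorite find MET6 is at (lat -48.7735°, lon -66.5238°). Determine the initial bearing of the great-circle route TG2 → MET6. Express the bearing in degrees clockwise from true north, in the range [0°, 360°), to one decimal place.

Δλ = -70.4440°
y = sin Δλ · cos φ₂ = -0.621021
x = cos φ₁ sin φ₂ − sin φ₁ cos φ₂ cos Δλ = -0.783005
θ = atan2(y, x) = -141.5812° → 218.4188° (mod 360°)

218.4°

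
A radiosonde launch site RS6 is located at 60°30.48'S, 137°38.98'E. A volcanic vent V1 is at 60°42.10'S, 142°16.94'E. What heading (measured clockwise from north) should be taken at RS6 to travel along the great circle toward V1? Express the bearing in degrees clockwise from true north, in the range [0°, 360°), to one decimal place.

RS6: φ = -60.50800°, λ = +137.64967°
V1: φ = -60.70167°, λ = +142.28233°
Δλ = 4.6327°
y = sin Δλ · cos φ₂ = 0.039524
x = cos φ₁ sin φ₂ − sin φ₁ cos φ₂ cos Δλ = -0.004772
θ = atan2(y, x) = 96.8839° → 96.8839° (mod 360°)

96.9°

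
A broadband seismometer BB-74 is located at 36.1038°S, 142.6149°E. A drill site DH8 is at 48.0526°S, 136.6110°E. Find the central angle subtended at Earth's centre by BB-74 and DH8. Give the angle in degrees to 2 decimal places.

12.74°

Δφ = -11.9488°,  Δλ = -6.0039°
a = sin²(Δφ/2) + cos φ₁ cos φ₂ sin²(Δλ/2) = 0.012315
c = 2·arcsin(√a) = 0.222401 rad = 12.7427°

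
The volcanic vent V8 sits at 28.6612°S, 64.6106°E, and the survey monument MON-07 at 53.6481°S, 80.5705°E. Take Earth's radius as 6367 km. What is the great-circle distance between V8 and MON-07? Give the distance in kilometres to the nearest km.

3065 km

Δφ = -24.9869°,  Δλ = 15.9599°
a = sin²(Δφ/2) + cos φ₁ cos φ₂ sin²(Δλ/2) = 0.056822
c = 2·arcsin(√a) = 0.481381 rad = 27.5811°
d = R·c = 6367 × 0.481381 = 3065.0 km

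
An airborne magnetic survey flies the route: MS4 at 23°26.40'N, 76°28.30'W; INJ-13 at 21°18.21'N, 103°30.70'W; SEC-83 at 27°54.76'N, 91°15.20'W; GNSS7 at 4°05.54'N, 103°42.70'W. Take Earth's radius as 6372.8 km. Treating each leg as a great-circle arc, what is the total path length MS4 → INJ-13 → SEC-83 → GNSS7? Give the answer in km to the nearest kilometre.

7187 km

MS4: φ = +23.44000°, λ = -76.47167°
INJ-13: φ = +21.30350°, λ = -103.51167°
SEC-83: φ = +27.91267°, λ = -91.25333°
GNSS7: φ = +4.09233°, λ = -103.71167°
MS4→INJ-13: c = 0.437372 rad, d = 2787.29 km
INJ-13→SEC-83: c = 0.225941 rad, d = 1439.88 km
SEC-83→GNSS7: c = 0.464464 rad, d = 2959.93 km
Total = 2787.29 + 1439.88 + 2959.93 = 7187.10 km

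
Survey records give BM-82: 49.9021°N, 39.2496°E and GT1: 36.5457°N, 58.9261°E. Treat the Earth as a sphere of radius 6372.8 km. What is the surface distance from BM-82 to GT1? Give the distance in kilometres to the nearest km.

Δφ = -13.3564°,  Δλ = 19.6765°
a = sin²(Δφ/2) + cos φ₁ cos φ₂ sin²(Δλ/2) = 0.028631
c = 2·arcsin(√a) = 0.340053 rad = 19.4836°
d = R·c = 6372.8 × 0.340053 = 2167.1 km

2167 km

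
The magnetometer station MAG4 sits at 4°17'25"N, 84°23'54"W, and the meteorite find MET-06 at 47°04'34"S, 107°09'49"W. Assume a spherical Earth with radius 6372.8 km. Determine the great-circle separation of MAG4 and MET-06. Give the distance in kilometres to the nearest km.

6134 km

MAG4: φ = +4.29028°, λ = -84.39833°
MET-06: φ = -47.07611°, λ = -107.16361°
Δφ = -51.3664°,  Δλ = -22.7653°
a = sin²(Δφ/2) + cos φ₁ cos φ₂ sin²(Δλ/2) = 0.214283
c = 2·arcsin(√a) = 0.962545 rad = 55.1498°
d = R·c = 6372.8 × 0.962545 = 6134.1 km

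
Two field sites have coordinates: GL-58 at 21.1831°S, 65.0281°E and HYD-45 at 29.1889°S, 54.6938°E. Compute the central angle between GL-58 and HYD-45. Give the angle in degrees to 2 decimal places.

Δφ = -8.0058°,  Δλ = -10.3343°
a = sin²(Δφ/2) + cos φ₁ cos φ₂ sin²(Δλ/2) = 0.011476
c = 2·arcsin(√a) = 0.214661 rad = 12.2992°

12.30°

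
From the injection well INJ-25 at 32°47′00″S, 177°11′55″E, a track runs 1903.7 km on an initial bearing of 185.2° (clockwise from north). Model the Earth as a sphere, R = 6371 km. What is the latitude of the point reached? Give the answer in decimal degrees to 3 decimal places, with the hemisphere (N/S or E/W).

49.813°S

INJ-25: φ = -32.78333°, λ = +177.19861°
δ = d/R = 1903.7/6371 = 0.298807 rad
φ₂ = arcsin(sin φ₁ cos δ + cos φ₁ sin δ cos θ)
   = arcsin(-0.54146·0.95569 + 0.84072·0.29438·-0.99588) = -49.81319°
λ₂ = λ₁ + atan2(sin θ sin δ cos φ₁, cos δ − sin φ₁ sin φ₂) = 174.82893°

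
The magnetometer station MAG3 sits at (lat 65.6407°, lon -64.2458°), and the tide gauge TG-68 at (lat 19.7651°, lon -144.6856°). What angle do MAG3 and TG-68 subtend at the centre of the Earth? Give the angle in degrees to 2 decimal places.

68.13°

Δφ = -45.8756°,  Δλ = -80.4398°
a = sin²(Δφ/2) + cos φ₁ cos φ₂ sin²(Δλ/2) = 0.313736
c = 2·arcsin(√a) = 1.189066 rad = 68.1284°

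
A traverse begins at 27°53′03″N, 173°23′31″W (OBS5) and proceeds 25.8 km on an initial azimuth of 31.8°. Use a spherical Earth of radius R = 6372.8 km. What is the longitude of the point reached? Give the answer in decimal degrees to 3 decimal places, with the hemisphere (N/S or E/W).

OBS5: φ = +27.88417°, λ = -173.39194°
δ = d/R = 25.8/6372.8 = 0.004048 rad
φ₂ = arcsin(sin φ₁ cos δ + cos φ₁ sin δ cos θ)
   = arcsin(0.46769·0.99999 + 0.88389·0.00405·0.84989) = 28.08124°
λ₂ = λ₁ + atan2(sin θ sin δ cos φ₁, cos δ − sin φ₁ sin φ₂) = -173.25340°

173.253°W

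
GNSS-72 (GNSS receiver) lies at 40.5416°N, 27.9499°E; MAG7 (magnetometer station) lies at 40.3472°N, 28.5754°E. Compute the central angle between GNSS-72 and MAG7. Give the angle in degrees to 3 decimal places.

Δφ = -0.1944°,  Δλ = 0.6255°
a = sin²(Δφ/2) + cos φ₁ cos φ₂ sin²(Δλ/2) = 0.000020
c = 2·arcsin(√a) = 0.008974 rad = 0.5142°

0.514°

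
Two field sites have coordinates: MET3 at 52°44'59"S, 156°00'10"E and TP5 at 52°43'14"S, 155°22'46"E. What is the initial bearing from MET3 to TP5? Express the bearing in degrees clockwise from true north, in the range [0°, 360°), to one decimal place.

274.2°

MET3: φ = -52.74972°, λ = +156.00278°
TP5: φ = -52.72056°, λ = +155.37944°
Δλ = -0.6233°
y = sin Δλ · cos φ₂ = -0.006589
x = cos φ₁ sin φ₂ − sin φ₁ cos φ₂ cos Δλ = 0.000481
θ = atan2(y, x) = -85.8292° → 274.1708° (mod 360°)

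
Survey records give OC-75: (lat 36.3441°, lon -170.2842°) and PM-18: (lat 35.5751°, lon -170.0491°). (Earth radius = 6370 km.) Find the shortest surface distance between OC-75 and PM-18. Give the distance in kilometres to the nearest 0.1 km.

88.1 km

Δφ = -0.7690°,  Δλ = 0.2351°
a = sin²(Δφ/2) + cos φ₁ cos φ₂ sin²(Δλ/2) = 0.000048
c = 2·arcsin(√a) = 0.013826 rad = 0.7922°
d = R·c = 6370 × 0.013826 = 88.1 km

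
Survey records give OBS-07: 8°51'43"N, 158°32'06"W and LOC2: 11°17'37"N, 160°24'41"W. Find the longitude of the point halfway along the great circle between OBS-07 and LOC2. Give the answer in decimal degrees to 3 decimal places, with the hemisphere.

OBS-07: φ = +8.86194°, λ = -158.53500°
LOC2: φ = +11.29361°, λ = -160.41139°
Bx = cos φ₂ cos Δλ = 0.980111,  By = cos φ₂ sin Δλ = -0.032109
φₘ = atan2(sin φ₁ + sin φ₂, √((cos φ₁ + Bx)² + By²)) = 10.07910°
λₘ = λ₁ + atan2(By, cos φ₁ + Bx) = -159.46966°

159.470°W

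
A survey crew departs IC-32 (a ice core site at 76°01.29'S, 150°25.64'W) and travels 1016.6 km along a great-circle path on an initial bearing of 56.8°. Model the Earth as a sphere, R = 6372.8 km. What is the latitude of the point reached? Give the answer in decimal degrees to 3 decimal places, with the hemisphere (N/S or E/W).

IC-32: φ = -76.02150°, λ = -150.42733°
δ = d/R = 1016.6/6372.8 = 0.159522 rad
φ₂ = arcsin(sin φ₁ cos δ + cos φ₁ sin δ cos θ)
   = arcsin(-0.97039·0.98730 + 0.24156·0.15885·0.54756) = -69.56281°
λ₂ = λ₁ + atan2(sin θ sin δ cos φ₁, cos δ − sin φ₁ sin φ₂) = -128.05318°

69.563°S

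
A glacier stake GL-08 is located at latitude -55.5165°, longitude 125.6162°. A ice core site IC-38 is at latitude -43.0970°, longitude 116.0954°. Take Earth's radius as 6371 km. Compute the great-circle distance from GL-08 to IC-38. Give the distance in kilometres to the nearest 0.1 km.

Δφ = 12.4195°,  Δλ = -9.5208°
a = sin²(Δφ/2) + cos φ₁ cos φ₂ sin²(Δλ/2) = 0.014548
c = 2·arcsin(√a) = 0.241816 rad = 13.8551°
d = R·c = 6371 × 0.241816 = 1540.6 km

1540.6 km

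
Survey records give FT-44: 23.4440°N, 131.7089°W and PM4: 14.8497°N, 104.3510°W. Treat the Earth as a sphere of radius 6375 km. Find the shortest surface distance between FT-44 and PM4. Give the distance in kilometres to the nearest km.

Δφ = -8.5943°,  Δλ = 27.3579°
a = sin²(Δφ/2) + cos φ₁ cos φ₂ sin²(Δλ/2) = 0.055208
c = 2·arcsin(√a) = 0.474361 rad = 27.1789°
d = R·c = 6375 × 0.474361 = 3024.1 km

3024 km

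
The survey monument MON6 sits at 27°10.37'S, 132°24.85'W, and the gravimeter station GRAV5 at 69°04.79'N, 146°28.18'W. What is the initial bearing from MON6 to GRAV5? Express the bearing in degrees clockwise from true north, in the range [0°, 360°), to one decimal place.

355.0°

MON6: φ = -27.17283°, λ = -132.41417°
GRAV5: φ = +69.07983°, λ = -146.46967°
Δλ = -14.0555°
y = sin Δλ · cos φ₂ = -0.086718
x = cos φ₁ sin φ₂ − sin φ₁ cos φ₂ cos Δλ = 0.989169
θ = atan2(y, x) = -5.0102° → 354.9898° (mod 360°)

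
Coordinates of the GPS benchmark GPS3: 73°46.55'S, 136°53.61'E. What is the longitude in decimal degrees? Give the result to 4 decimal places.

136° + 53.61′/60 = 136 + 0.89350 = 136.8935°

136.8935°E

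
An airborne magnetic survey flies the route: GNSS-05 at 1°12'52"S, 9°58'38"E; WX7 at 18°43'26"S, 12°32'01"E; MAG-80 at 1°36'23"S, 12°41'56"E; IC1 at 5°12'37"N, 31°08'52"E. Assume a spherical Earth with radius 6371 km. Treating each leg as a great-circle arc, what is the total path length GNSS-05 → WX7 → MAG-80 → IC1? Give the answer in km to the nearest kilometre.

6055 km

GNSS-05: φ = -1.21444°, λ = +9.97722°
WX7: φ = -18.72389°, λ = +12.53361°
MAG-80: φ = -1.60639°, λ = +12.69889°
IC1: φ = +5.21028°, λ = +31.14778°
GNSS-05→WX7: c = 0.308714 rad, d = 1966.82 km
WX7→MAG-80: c = 0.298770 rad, d = 1903.46 km
MAG-80→IC1: c = 0.342941 rad, d = 2184.88 km
Total = 1966.82 + 1903.46 + 2184.88 = 6055.16 km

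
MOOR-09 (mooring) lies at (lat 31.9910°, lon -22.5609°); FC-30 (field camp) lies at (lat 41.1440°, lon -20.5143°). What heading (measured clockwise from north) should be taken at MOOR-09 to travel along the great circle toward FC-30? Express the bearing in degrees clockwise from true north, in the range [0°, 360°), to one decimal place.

9.6°

Δλ = 2.0466°
y = sin Δλ · cos φ₂ = 0.026893
x = cos φ₁ sin φ₂ − sin φ₁ cos φ₂ cos Δλ = 0.159326
θ = atan2(y, x) = 9.5809° → 9.5809° (mod 360°)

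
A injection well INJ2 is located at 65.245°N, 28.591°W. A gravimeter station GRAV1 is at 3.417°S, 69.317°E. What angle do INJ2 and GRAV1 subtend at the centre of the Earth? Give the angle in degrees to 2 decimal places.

96.41°

Δφ = -68.6620°,  Δλ = 97.9080°
a = sin²(Δφ/2) + cos φ₁ cos φ₂ sin²(Δλ/2) = 0.555817
c = 2·arcsin(√a) = 1.682664 rad = 96.4095°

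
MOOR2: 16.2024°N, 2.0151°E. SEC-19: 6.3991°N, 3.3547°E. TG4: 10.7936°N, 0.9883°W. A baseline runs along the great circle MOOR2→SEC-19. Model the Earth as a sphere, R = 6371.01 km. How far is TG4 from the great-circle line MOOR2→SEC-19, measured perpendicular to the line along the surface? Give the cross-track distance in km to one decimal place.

406.1 km

δ₁₃ = central angle MOOR2→TG4 = 0.107273 rad  (haversine)
θ₁₃ = bearing MOOR2→TG4 = 208.732°,  θ₁₂ = bearing MOOR2→SEC-19 = 172.227°
dₓₜ = R·arcsin(sin δ₁₃ · sin(θ₁₃ − θ₁₂)) = 6371.01·arcsin(0.10707·sin(36.505°)) = 406.068 km
|dₓₜ| = 406.068 km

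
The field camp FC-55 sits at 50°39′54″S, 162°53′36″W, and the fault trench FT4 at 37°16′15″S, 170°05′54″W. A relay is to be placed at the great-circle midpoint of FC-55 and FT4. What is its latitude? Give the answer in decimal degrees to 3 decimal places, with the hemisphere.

FC-55: φ = -50.66500°, λ = -162.89333°
FT4: φ = -37.27083°, λ = -170.09833°
Bx = cos φ₂ cos Δλ = 0.789498,  By = cos φ₂ sin Δλ = -0.099807
φₘ = atan2(sin φ₁ + sin φ₂, √((cos φ₁ + Bx)² + By²)) = -44.02382°
λₘ = λ₁ + atan2(By, cos φ₁ + Bx) = -166.90440°

44.024°S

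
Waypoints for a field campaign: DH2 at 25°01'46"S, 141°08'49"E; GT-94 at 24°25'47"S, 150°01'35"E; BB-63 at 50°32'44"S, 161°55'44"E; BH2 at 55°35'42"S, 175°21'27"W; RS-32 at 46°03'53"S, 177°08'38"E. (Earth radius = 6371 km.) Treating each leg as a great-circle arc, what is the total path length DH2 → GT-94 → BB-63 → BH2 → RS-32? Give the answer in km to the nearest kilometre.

6769 km

DH2: φ = -25.02944°, λ = +141.14694°
GT-94: φ = -24.42972°, λ = +150.02639°
BB-63: φ = -50.54556°, λ = +161.92889°
BH2: φ = -55.59500°, λ = -175.35750°
RS-32: φ = -46.06472°, λ = +177.14389°
DH2→GT-94: c = 0.141126 rad, d = 899.11 km
GT-94→BB-63: c = 0.483299 rad, d = 3079.10 km
BB-63→BH2: c = 0.252573 rad, d = 1609.15 km
BH2→RS-32: c = 0.185493 rad, d = 1181.78 km
Total = 899.11 + 3079.10 + 1609.15 + 1181.78 = 6769.13 km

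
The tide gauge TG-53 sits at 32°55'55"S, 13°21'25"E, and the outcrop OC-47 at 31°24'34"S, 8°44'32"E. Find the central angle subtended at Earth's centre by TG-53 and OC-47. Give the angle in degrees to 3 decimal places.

TG-53: φ = -32.93194°, λ = +13.35694°
OC-47: φ = -31.40944°, λ = +8.74222°
Δφ = 1.5225°,  Δλ = -4.6147°
a = sin²(Δφ/2) + cos φ₁ cos φ₂ sin²(Δλ/2) = 0.001338
c = 2·arcsin(√a) = 0.073163 rad = 4.1919°

4.192°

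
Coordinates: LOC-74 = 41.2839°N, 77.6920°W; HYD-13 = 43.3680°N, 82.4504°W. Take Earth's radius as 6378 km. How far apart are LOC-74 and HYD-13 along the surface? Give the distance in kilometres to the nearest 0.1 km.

Δφ = 2.0841°,  Δλ = -4.7584°
a = sin²(Δφ/2) + cos φ₁ cos φ₂ sin²(Δλ/2) = 0.001272
c = 2·arcsin(√a) = 0.071349 rad = 4.0880°
d = R·c = 6378 × 0.071349 = 455.1 km

455.1 km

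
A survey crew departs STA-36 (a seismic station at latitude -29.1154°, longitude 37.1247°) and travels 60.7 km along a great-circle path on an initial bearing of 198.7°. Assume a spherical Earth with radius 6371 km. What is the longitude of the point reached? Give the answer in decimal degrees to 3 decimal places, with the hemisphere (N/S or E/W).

δ = d/R = 60.7/6371 = 0.009528 rad
φ₂ = arcsin(sin φ₁ cos δ + cos φ₁ sin δ cos θ)
   = arcsin(-0.48657·0.99995 + 0.87364·0.00953·-0.94721) = -29.63232°
λ₂ = λ₁ + atan2(sin θ sin δ cos φ₁, cos δ − sin φ₁ sin φ₂) = 36.92335°

36.923°E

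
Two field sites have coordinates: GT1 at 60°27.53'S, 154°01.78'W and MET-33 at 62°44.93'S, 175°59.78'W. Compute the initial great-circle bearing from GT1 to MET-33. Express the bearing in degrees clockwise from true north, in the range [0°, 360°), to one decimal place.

248.1°

GT1: φ = -60.45883°, λ = -154.02967°
MET-33: φ = -62.74883°, λ = -175.99633°
Δλ = -21.9667°
y = sin Δλ · cos φ₂ = -0.171282
x = cos φ₁ sin φ₂ − sin φ₁ cos φ₂ cos Δλ = -0.068878
θ = atan2(y, x) = -111.9067° → 248.0933° (mod 360°)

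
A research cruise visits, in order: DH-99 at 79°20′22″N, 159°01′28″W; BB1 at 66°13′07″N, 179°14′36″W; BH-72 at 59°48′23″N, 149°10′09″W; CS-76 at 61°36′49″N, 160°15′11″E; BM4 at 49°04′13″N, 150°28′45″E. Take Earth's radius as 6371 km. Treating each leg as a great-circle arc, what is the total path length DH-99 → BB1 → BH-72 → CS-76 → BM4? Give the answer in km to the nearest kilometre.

DH-99: φ = +79.33944°, λ = -159.02444°
BB1: φ = +66.21861°, λ = -179.24333°
BH-72: φ = +59.80639°, λ = -149.16917°
CS-76: φ = +61.61361°, λ = +160.25306°
BM4: φ = +49.07028°, λ = +150.47917°
DH-99→BB1: c = 0.248442 rad, d = 1582.82 km
BB1→BH-72: c = 0.259797 rad, d = 1655.16 km
BH-72→CS-76: c = 0.422079 rad, d = 2689.07 km
CS-76→BM4: c = 0.238847 rad, d = 1521.70 km
Total = 1582.82 + 1655.16 + 2689.07 + 1521.70 = 7448.75 km

7449 km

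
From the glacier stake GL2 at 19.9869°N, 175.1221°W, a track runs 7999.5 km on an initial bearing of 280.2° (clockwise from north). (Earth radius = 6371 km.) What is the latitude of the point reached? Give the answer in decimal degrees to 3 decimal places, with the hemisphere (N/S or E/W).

15.318°N

δ = d/R = 7999.5/6371 = 1.255611 rad
φ₂ = arcsin(sin φ₁ cos δ + cos φ₁ sin δ cos θ)
   = arcsin(0.34181·0.30999 + 0.93977·0.95074·0.17708) = 15.31812°
λ₂ = λ₁ + atan2(sin θ sin δ cos φ₁, cos δ − sin φ₁ sin φ₂) = 108.90530°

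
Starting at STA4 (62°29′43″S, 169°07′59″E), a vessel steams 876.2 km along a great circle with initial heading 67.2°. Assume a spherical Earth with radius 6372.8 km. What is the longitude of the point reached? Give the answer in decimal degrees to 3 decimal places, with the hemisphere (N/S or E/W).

176.809°W

STA4: φ = -62.49528°, λ = +169.13306°
δ = d/R = 876.2/6372.8 = 0.137491 rad
φ₂ = arcsin(sin φ₁ cos δ + cos φ₁ sin δ cos θ)
   = arcsin(-0.88697·0.99056 + 0.46182·0.13706·0.38752) = -58.65760°
λ₂ = λ₁ + atan2(sin θ sin δ cos φ₁, cos δ − sin φ₁ sin φ₂) = -176.80875°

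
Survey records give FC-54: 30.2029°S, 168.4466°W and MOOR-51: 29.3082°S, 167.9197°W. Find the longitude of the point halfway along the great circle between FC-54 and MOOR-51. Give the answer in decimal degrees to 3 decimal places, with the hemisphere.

Bx = cos φ₂ cos Δλ = 0.871962,  By = cos φ₂ sin Δλ = 0.008019
φₘ = atan2(sin φ₁ + sin φ₂, √((cos φ₁ + Bx)² + By²)) = -29.75581°
λₘ = λ₁ + atan2(By, cos φ₁ + Bx) = -168.18197°

168.182°W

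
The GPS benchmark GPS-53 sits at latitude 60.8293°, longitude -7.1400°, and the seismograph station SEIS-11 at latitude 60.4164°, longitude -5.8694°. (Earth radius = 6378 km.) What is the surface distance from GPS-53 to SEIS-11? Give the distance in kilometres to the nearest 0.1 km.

83.2 km

Δφ = -0.4129°,  Δλ = 1.2706°
a = sin²(Δφ/2) + cos φ₁ cos φ₂ sin²(Δλ/2) = 0.000043
c = 2·arcsin(√a) = 0.013049 rad = 0.7476°
d = R·c = 6378 × 0.013049 = 83.2 km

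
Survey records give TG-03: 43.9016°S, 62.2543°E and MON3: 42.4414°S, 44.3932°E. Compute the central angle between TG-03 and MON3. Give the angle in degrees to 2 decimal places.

13.08°

Δφ = 1.4602°,  Δλ = -17.8611°
a = sin²(Δφ/2) + cos φ₁ cos φ₂ sin²(Δλ/2) = 0.012976
c = 2·arcsin(√a) = 0.228323 rad = 13.0819°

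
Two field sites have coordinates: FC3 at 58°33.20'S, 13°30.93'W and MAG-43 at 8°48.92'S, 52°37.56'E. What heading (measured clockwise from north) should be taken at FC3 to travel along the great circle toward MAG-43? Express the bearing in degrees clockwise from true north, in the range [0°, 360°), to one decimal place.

73.9°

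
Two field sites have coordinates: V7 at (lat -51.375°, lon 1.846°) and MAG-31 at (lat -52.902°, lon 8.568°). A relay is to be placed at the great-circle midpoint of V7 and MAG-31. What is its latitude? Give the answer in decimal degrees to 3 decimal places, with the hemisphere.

Bx = cos φ₂ cos Δλ = 0.599034,  By = cos φ₂ sin Δλ = 0.070603
φₘ = atan2(sin φ₁ + sin φ₂, √((cos φ₁ + Bx)² + By²)) = -52.18627°
λₘ = λ₁ + atan2(By, cos φ₁ + Bx) = 5.14932°

52.186°S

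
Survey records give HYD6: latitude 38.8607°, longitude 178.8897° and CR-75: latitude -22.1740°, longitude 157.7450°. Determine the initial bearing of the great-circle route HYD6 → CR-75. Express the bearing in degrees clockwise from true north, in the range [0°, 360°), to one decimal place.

201.8°

Δλ = -21.1447°
y = sin Δλ · cos φ₂ = -0.334046
x = cos φ₁ sin φ₂ − sin φ₁ cos φ₂ cos Δλ = -0.835794
θ = atan2(y, x) = -158.2146° → 201.7854° (mod 360°)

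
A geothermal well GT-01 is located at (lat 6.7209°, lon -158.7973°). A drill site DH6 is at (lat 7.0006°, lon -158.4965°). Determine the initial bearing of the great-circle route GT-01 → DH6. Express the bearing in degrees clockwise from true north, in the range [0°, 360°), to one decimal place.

46.9°

Δλ = 0.3008°
y = sin Δλ · cos φ₂ = 0.005211
x = cos φ₁ sin φ₂ − sin φ₁ cos φ₂ cos Δλ = 0.004883
θ = atan2(y, x) = 46.8584° → 46.8584° (mod 360°)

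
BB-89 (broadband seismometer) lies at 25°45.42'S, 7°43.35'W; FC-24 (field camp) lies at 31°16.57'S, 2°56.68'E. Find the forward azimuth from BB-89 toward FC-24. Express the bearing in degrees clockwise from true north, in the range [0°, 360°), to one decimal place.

123.0°

BB-89: φ = -25.75700°, λ = -7.72250°
FC-24: φ = -31.27617°, λ = +2.94467°
Δλ = 10.6672°
y = sin Δλ · cos φ₂ = 0.158203
x = cos φ₁ sin φ₂ − sin φ₁ cos φ₂ cos Δλ = -0.102597
θ = atan2(y, x) = 122.9639° → 122.9639° (mod 360°)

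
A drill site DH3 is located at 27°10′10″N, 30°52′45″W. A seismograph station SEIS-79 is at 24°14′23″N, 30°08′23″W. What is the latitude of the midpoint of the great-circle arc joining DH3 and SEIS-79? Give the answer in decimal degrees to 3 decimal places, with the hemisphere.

25.705°N

DH3: φ = +27.16944°, λ = -30.87917°
SEIS-79: φ = +24.23972°, λ = -30.13972°
Bx = cos φ₂ cos Δλ = 0.911760,  By = cos φ₂ sin Δλ = 0.011768
φₘ = atan2(sin φ₁ + sin φ₂, √((cos φ₁ + Bx)² + By²)) = 25.70505°
λₘ = λ₁ + atan2(By, cos φ₁ + Bx) = -30.50489°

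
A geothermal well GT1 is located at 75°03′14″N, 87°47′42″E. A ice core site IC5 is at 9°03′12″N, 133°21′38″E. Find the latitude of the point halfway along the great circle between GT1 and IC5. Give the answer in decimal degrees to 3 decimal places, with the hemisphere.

43.534°N

GT1: φ = +75.05389°, λ = +87.79500°
IC5: φ = +9.05333°, λ = +133.36056°
Bx = cos φ₂ cos Δλ = 0.691371,  By = cos φ₂ sin Δλ = 0.705156
φₘ = atan2(sin φ₁ + sin φ₂, √((cos φ₁ + Bx)² + By²)) = 43.53419°
λₘ = λ₁ + atan2(By, cos φ₁ + Bx) = 124.40114°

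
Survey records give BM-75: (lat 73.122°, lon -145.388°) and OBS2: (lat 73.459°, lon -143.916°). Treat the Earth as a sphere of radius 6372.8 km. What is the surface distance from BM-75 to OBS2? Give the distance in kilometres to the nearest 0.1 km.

Δφ = 0.3370°,  Δλ = 1.4720°
a = sin²(Δφ/2) + cos φ₁ cos φ₂ sin²(Δλ/2) = 0.000022
c = 2·arcsin(√a) = 0.009442 rad = 0.5410°
d = R·c = 6372.8 × 0.009442 = 60.2 km

60.2 km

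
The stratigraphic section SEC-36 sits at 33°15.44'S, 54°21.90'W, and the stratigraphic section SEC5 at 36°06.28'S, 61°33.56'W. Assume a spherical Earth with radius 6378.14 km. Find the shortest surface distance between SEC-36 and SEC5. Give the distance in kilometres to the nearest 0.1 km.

730.6 km

SEC-36: φ = -33.25733°, λ = -54.36500°
SEC5: φ = -36.10467°, λ = -61.55933°
Δφ = -2.8473°,  Δλ = -7.1943°
a = sin²(Δφ/2) + cos φ₁ cos φ₂ sin²(Δλ/2) = 0.003277
c = 2·arcsin(√a) = 0.114549 rad = 6.5632°
d = R·c = 6378.14 × 0.114549 = 730.6 km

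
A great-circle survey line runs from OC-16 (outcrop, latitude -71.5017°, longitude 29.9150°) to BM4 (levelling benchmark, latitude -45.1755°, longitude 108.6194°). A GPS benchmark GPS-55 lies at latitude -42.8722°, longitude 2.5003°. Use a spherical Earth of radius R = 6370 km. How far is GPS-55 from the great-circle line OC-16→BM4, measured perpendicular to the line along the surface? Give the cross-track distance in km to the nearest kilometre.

δ₁₃ = central angle OC-16→GPS-55 = 0.551722 rad  (haversine)
θ₁₃ = bearing OC-16→GPS-55 = 319.926°,  θ₁₂ = bearing OC-16→BM4 = 97.751°
dₓₜ = R·arcsin(sin δ₁₃ · sin(θ₁₃ − θ₁₂)) = 6370·arcsin(0.52415·sin(222.175°)) = -2290.780 km
|dₓₜ| = 2290.780 km

2291 km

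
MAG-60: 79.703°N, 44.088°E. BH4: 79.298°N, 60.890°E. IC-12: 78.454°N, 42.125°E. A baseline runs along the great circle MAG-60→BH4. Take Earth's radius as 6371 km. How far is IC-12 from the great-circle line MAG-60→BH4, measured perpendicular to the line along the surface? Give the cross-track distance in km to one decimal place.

137.5 km

δ₁₃ = central angle MAG-60→IC-12 = 0.022742 rad  (haversine)
θ₁₃ = bearing MAG-60→IC-12 = 197.548°,  θ₁₂ = bearing MAG-60→BH4 = 89.219°
dₓₜ = R·arcsin(sin δ₁₃ · sin(θ₁₃ − θ₁₂)) = 6371·arcsin(0.02274·sin(108.328°)) = 137.538 km
|dₓₜ| = 137.538 km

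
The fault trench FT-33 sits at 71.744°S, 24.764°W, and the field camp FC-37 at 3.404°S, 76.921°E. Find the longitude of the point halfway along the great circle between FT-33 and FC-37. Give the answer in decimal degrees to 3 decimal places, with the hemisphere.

Bx = cos φ₂ cos Δλ = -0.202174,  By = cos φ₂ sin Δλ = 0.977548
φₘ = atan2(sin φ₁ + sin φ₂, √((cos φ₁ + Bx)² + By²)) = -45.72453°
λₘ = λ₁ + atan2(By, cos φ₁ + Bx) = 58.75266°

58.753°E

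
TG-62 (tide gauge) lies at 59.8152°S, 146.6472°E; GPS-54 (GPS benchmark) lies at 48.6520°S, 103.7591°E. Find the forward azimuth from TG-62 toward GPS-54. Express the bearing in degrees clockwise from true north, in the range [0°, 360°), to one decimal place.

Δλ = -42.8881°
y = sin Δλ · cos φ₂ = -0.449605
x = cos φ₁ sin φ₂ − sin φ₁ cos φ₂ cos Δλ = 0.040952
θ = atan2(y, x) = -84.7956° → 275.2044° (mod 360°)

275.2°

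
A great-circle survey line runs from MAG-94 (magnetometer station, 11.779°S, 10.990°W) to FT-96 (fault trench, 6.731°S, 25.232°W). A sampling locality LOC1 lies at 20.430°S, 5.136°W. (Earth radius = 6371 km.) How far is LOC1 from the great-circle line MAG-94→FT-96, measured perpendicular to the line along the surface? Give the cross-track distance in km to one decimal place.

723.1 km

δ₁₃ = central angle MAG-94→LOC1 = 0.180027 rad  (haversine)
θ₁₃ = bearing MAG-94→LOC1 = 147.738°,  θ₁₂ = bearing MAG-94→FT-96 = 288.502°
dₓₜ = R·arcsin(sin δ₁₃ · sin(θ₁₃ − θ₁₂)) = 6371·arcsin(0.17906·sin(-140.764°)) = -723.104 km
|dₓₜ| = 723.104 km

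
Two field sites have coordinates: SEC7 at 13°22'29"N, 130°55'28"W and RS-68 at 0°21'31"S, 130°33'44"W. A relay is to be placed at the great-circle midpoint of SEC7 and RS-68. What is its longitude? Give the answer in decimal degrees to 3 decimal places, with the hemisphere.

SEC7: φ = +13.37472°, λ = -130.92444°
RS-68: φ = -0.35861°, λ = -130.56222°
Bx = cos φ₂ cos Δλ = 0.999960,  By = cos φ₂ sin Δλ = 0.006322
φₘ = atan2(sin φ₁ + sin φ₂, √((cos φ₁ + Bx)² + By²)) = 6.50809°
λₘ = λ₁ + atan2(By, cos φ₁ + Bx) = -130.74085°

130.741°W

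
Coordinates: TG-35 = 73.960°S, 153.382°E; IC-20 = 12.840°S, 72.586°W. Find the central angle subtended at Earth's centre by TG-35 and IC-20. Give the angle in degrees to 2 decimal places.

88.49°

Δφ = 61.1200°,  Δλ = 134.0320°
a = sin²(Δφ/2) + cos φ₁ cos φ₂ sin²(Δλ/2) = 0.486835
c = 2·arcsin(√a) = 1.544464 rad = 88.4913°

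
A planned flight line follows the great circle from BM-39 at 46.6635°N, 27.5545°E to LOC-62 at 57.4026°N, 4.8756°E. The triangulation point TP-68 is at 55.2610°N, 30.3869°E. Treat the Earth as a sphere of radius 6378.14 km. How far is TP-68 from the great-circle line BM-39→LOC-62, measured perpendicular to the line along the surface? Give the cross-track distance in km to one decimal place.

793.8 km

δ₁₃ = central angle BM-39→TP-68 = 0.153217 rad  (haversine)
θ₁₃ = bearing BM-39→TP-68 = 10.632°,  θ₁₂ = bearing BM-39→LOC-62 = 316.204°
dₓₜ = R·arcsin(sin δ₁₃ · sin(θ₁₃ − θ₁₂)) = 6378.14·arcsin(0.15262·sin(-305.572°)) = 793.818 km
|dₓₜ| = 793.818 km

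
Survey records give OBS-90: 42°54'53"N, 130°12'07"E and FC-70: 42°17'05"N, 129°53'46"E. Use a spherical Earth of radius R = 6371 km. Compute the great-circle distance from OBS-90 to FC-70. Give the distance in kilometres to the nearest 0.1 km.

OBS-90: φ = +42.91472°, λ = +130.20194°
FC-70: φ = +42.28472°, λ = +129.89611°
Δφ = -0.6300°,  Δλ = -0.3058°
a = sin²(Δφ/2) + cos φ₁ cos φ₂ sin²(Δλ/2) = 0.000034
c = 2·arcsin(√a) = 0.011676 rad = 0.6690°
d = R·c = 6371 × 0.011676 = 74.4 km

74.4 km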